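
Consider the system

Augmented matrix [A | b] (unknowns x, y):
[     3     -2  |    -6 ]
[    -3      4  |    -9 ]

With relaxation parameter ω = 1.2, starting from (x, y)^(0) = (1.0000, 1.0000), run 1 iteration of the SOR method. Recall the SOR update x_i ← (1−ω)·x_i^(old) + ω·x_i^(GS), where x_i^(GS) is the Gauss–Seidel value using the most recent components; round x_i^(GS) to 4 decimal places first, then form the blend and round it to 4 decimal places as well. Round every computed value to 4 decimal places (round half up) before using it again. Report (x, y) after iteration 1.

Iteration 1:
  x: GS value = (-6 - (-2)·1.0000) / (3) = -1.3333;  x ← (1−ω)·1.0000 + ω·-1.3333 = -1.8000
  y: GS value = (-9 - (-3)·-1.8000) / (4) = -3.6000;  y ← (1−ω)·1.0000 + ω·-3.6000 = -4.5200

(-1.8000, -4.5200)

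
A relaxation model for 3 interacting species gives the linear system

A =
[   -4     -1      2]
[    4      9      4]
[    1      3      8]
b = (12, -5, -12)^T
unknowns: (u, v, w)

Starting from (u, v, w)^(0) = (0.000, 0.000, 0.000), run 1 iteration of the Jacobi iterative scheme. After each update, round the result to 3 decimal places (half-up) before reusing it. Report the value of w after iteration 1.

-1.500

Iteration 1:
  u = (12 - (-1)·0.000 - (2)·0.000) / (-4) = -3.000
  v = (-5 - (4)·0.000 - (4)·0.000) / (9) = -0.556
  w = (-12 - (1)·0.000 - (3)·0.000) / (8) = -1.500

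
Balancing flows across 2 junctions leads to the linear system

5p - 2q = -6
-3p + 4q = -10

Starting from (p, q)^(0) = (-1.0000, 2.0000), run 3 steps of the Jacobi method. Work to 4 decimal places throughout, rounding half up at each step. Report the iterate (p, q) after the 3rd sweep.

Iteration 1:
  p = (-6 - (-2)·2.0000) / (5) = -0.4000
  q = (-10 - (-3)·-1.0000) / (4) = -3.2500
Iteration 2:
  p = (-6 - (-2)·-3.2500) / (5) = -2.5000
  q = (-10 - (-3)·-0.4000) / (4) = -2.8000
Iteration 3:
  p = (-6 - (-2)·-2.8000) / (5) = -2.3200
  q = (-10 - (-3)·-2.5000) / (4) = -4.3750

(-2.3200, -4.3750)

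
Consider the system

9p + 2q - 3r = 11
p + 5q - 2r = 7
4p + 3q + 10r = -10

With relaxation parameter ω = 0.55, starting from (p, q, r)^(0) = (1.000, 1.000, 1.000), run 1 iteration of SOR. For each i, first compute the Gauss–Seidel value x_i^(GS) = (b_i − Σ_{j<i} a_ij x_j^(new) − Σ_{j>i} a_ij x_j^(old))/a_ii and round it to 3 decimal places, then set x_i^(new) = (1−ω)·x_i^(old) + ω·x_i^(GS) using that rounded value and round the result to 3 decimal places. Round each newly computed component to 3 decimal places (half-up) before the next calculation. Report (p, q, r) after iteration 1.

(1.183, 1.310, -0.576)

Iteration 1:
  p: GS value = (11 - (2)·1.000 - (-3)·1.000) / (9) = 1.333;  p ← (1−ω)·1.000 + ω·1.333 = 1.183
  q: GS value = (7 - (1)·1.183 - (-2)·1.000) / (5) = 1.563;  q ← (1−ω)·1.000 + ω·1.563 = 1.310
  r: GS value = (-10 - (4)·1.183 - (3)·1.310) / (10) = -1.866;  r ← (1−ω)·1.000 + ω·-1.866 = -0.576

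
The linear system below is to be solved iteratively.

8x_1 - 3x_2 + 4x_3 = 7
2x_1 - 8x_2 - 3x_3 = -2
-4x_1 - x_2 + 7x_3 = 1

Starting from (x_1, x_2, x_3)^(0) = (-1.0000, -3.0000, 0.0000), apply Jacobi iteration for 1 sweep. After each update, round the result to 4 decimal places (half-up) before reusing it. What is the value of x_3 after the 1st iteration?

-0.8571

Iteration 1:
  x_1 = (7 - (-3)·-3.0000 - (4)·0.0000) / (8) = -0.2500
  x_2 = (-2 - (2)·-1.0000 - (-3)·0.0000) / (-8) = 0.0000
  x_3 = (1 - (-4)·-1.0000 - (-1)·-3.0000) / (7) = -0.8571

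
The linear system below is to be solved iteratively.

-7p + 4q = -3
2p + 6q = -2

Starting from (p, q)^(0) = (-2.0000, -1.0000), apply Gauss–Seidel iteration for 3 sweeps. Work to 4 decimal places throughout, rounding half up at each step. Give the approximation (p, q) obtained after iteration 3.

Iteration 1:
  p = (-3 - (4)·-1.0000) / (-7) = -0.1429
  q = (-2 - (2)·-0.1429) / (6) = -0.2857
Iteration 2:
  p = (-3 - (4)·-0.2857) / (-7) = 0.2653
  q = (-2 - (2)·0.2653) / (6) = -0.4218
Iteration 3:
  p = (-3 - (4)·-0.4218) / (-7) = 0.1875
  q = (-2 - (2)·0.1875) / (6) = -0.3958

(0.1875, -0.3958)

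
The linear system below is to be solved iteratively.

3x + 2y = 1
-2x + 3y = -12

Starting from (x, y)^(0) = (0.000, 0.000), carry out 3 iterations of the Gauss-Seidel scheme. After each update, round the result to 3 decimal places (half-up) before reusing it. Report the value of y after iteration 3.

Iteration 1:
  x = (1 - (2)·0.000) / (3) = 0.333
  y = (-12 - (-2)·0.333) / (3) = -3.778
Iteration 2:
  x = (1 - (2)·-3.778) / (3) = 2.852
  y = (-12 - (-2)·2.852) / (3) = -2.099
Iteration 3:
  x = (1 - (2)·-2.099) / (3) = 1.733
  y = (-12 - (-2)·1.733) / (3) = -2.845

-2.845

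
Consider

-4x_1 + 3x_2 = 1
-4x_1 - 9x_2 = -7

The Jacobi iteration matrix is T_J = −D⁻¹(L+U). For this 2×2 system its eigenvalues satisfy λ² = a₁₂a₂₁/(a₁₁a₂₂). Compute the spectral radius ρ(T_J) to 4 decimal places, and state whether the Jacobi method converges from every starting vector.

0.5774

a₁₂a₂₁/(a₁₁a₂₂) = (3)·(-4) / ((-4)·(-9)) = -0.333333
ρ = √|-0.333333| = √0.333333 = 0.5774
ρ < 1, so Jacobi converges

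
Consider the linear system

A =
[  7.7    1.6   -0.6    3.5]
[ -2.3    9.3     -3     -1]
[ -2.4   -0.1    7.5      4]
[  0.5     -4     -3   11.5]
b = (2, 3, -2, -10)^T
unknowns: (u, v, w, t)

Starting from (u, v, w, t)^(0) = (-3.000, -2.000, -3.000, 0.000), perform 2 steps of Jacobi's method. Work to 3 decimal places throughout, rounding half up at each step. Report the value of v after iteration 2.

Iteration 1:
  u = (2 - (1.6)·-2.000 - (-0.6)·-3.000 - (3.5)·0.000) / (7.7) = 0.442
  v = (3 - (-2.3)·-3.000 - (-3)·-3.000 - (-1)·0.000) / (9.3) = -1.387
  w = (-2 - (-2.4)·-3.000 - (-0.1)·-2.000 - (4)·0.000) / (7.5) = -1.253
  t = (-10 - (0.5)·-3.000 - (-4)·-2.000 - (-3)·-3.000) / (11.5) = -2.217
Iteration 2:
  u = (2 - (1.6)·-1.387 - (-0.6)·-1.253 - (3.5)·-2.217) / (7.7) = 1.458
  v = (3 - (-2.3)·0.442 - (-3)·-1.253 - (-1)·-2.217) / (9.3) = -0.211
  w = (-2 - (-2.4)·0.442 - (-0.1)·-1.387 - (4)·-2.217) / (7.5) = 1.039
  t = (-10 - (0.5)·0.442 - (-4)·-1.387 - (-3)·-1.253) / (11.5) = -1.698

-0.211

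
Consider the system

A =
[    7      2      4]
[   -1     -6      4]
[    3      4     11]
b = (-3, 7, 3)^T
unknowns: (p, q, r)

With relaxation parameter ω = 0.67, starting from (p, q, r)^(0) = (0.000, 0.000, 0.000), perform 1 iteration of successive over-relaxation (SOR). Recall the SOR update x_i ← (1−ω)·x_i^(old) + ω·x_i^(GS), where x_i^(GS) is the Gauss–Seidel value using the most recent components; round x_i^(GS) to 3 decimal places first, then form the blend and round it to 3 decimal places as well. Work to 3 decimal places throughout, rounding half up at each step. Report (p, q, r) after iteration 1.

(-0.287, -0.750, 0.418)

Iteration 1:
  p: GS value = (-3 - (2)·0.000 - (4)·0.000) / (7) = -0.429;  p ← (1−ω)·0.000 + ω·-0.429 = -0.287
  q: GS value = (7 - (-1)·-0.287 - (4)·0.000) / (-6) = -1.119;  q ← (1−ω)·0.000 + ω·-1.119 = -0.750
  r: GS value = (3 - (3)·-0.287 - (4)·-0.750) / (11) = 0.624;  r ← (1−ω)·0.000 + ω·0.624 = 0.418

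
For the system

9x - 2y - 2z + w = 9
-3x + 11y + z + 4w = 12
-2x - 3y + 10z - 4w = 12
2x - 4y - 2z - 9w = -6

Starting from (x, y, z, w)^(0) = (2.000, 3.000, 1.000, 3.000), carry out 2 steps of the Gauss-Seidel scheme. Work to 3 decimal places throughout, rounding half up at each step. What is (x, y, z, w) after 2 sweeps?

Iteration 1:
  x = (9 - (-2)·3.000 - (-2)·1.000 - (1)·3.000) / (9) = 1.556
  y = (12 - (-3)·1.556 - (1)·1.000 - (4)·3.000) / (11) = 0.333
  z = (12 - (-2)·1.556 - (-3)·0.333 - (-4)·3.000) / (10) = 2.811
  w = (-6 - (2)·1.556 - (-4)·0.333 - (-2)·2.811) / (-9) = 0.240
Iteration 2:
  x = (9 - (-2)·0.333 - (-2)·2.811 - (1)·0.240) / (9) = 1.672
  y = (12 - (-3)·1.672 - (1)·2.811 - (4)·0.240) / (11) = 1.204
  z = (12 - (-2)·1.672 - (-3)·1.204 - (-4)·0.240) / (10) = 1.992
  w = (-6 - (2)·1.672 - (-4)·1.204 - (-2)·1.992) / (-9) = 0.060

(1.672, 1.204, 1.992, 0.060)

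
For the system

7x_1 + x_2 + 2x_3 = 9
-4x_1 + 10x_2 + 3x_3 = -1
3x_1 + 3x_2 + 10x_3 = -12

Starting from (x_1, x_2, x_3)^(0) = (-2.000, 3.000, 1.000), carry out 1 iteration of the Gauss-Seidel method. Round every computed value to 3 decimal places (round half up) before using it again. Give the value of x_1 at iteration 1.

Iteration 1:
  x_1 = (9 - (1)·3.000 - (2)·1.000) / (7) = 0.571
  x_2 = (-1 - (-4)·0.571 - (3)·1.000) / (10) = -0.172
  x_3 = (-12 - (3)·0.571 - (3)·-0.172) / (10) = -1.320

0.571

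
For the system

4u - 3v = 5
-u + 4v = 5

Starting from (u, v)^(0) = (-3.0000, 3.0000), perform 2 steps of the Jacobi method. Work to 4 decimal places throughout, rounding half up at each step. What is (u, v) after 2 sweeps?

(1.6250, 2.1250)

Iteration 1:
  u = (5 - (-3)·3.0000) / (4) = 3.5000
  v = (5 - (-1)·-3.0000) / (4) = 0.5000
Iteration 2:
  u = (5 - (-3)·0.5000) / (4) = 1.6250
  v = (5 - (-1)·3.5000) / (4) = 2.1250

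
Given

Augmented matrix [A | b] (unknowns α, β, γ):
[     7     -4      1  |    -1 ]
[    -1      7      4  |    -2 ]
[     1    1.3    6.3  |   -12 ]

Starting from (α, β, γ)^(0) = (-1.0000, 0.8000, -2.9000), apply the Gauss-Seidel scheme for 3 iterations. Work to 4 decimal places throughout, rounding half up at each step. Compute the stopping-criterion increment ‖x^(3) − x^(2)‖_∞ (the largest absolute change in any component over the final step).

Iteration 1:
  α = (-1 - (-4)·0.8000 - (1)·-2.9000) / (7) = 0.7286
  β = (-2 - (-1)·0.7286 - (4)·-2.9000) / (7) = 1.4755
  γ = (-12 - (1)·0.7286 - (1.3)·1.4755) / (6.3) = -2.3249
Iteration 2:
  α = (-1 - (-4)·1.4755 - (1)·-2.3249) / (7) = 1.0324
  β = (-2 - (-1)·1.0324 - (4)·-2.3249) / (7) = 1.1903
  γ = (-12 - (1)·1.0324 - (1.3)·1.1903) / (6.3) = -2.3143
Iteration 3:
  α = (-1 - (-4)·1.1903 - (1)·-2.3143) / (7) = 0.8679
  β = (-2 - (-1)·0.8679 - (4)·-2.3143) / (7) = 1.1607
  γ = (-12 - (1)·0.8679 - (1.3)·1.1607) / (6.3) = -2.2820
Change: (-0.1645, -0.0296, 0.0323) → max |·| = 0.1645

0.1645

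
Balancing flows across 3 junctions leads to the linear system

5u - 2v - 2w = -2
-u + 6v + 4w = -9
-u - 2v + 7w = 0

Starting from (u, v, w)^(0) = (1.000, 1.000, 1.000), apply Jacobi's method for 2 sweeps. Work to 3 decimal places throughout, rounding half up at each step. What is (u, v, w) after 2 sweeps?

Iteration 1:
  u = (-2 - (-2)·1.000 - (-2)·1.000) / (5) = 0.400
  v = (-9 - (-1)·1.000 - (4)·1.000) / (6) = -2.000
  w = (0 - (-1)·1.000 - (-2)·1.000) / (7) = 0.429
Iteration 2:
  u = (-2 - (-2)·-2.000 - (-2)·0.429) / (5) = -1.028
  v = (-9 - (-1)·0.400 - (4)·0.429) / (6) = -1.719
  w = (0 - (-1)·0.400 - (-2)·-2.000) / (7) = -0.514

(-1.028, -1.719, -0.514)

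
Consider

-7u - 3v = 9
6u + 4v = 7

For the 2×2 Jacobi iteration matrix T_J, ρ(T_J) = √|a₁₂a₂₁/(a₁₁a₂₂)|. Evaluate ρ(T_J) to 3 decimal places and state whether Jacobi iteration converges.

a₁₂a₂₁/(a₁₁a₂₂) = (-3)·(6) / ((-7)·(4)) = 0.642857
ρ = √|0.642857| = √0.642857 = 0.802
ρ < 1, so Jacobi converges

0.802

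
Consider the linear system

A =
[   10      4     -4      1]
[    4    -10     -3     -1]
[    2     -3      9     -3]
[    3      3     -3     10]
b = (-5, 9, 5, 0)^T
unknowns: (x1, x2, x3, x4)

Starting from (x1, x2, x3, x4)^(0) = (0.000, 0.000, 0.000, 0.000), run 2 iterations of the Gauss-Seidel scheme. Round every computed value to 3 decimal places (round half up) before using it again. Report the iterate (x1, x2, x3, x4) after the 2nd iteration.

(0.003, -1.046, 0.396, 0.432)

Iteration 1:
  x1 = (-5 - (4)·0.000 - (-4)·0.000 - (1)·0.000) / (10) = -0.500
  x2 = (9 - (4)·-0.500 - (-3)·0.000 - (-1)·0.000) / (-10) = -1.100
  x3 = (5 - (2)·-0.500 - (-3)·-1.100 - (-3)·0.000) / (9) = 0.300
  x4 = (0 - (3)·-0.500 - (3)·-1.100 - (-3)·0.300) / (10) = 0.570
Iteration 2:
  x1 = (-5 - (4)·-1.100 - (-4)·0.300 - (1)·0.570) / (10) = 0.003
  x2 = (9 - (4)·0.003 - (-3)·0.300 - (-1)·0.570) / (-10) = -1.046
  x3 = (5 - (2)·0.003 - (-3)·-1.046 - (-3)·0.570) / (9) = 0.396
  x4 = (0 - (3)·0.003 - (3)·-1.046 - (-3)·0.396) / (10) = 0.432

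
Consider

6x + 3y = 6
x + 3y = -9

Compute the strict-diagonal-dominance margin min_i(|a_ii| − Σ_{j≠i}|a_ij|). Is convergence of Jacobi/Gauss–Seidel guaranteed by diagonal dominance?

row 1: |6| − (3) = 3
row 2: |3| − (1) = 2
minimum over rows = 2 → strictly diagonally dominant (convergence guaranteed)

2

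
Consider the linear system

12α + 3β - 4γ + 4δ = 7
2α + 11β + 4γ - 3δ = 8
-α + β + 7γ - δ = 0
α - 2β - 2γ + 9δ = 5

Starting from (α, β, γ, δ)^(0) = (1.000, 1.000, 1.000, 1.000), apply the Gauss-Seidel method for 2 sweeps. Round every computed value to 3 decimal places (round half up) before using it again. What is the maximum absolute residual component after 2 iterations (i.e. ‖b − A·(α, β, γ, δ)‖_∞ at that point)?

1.299

Iteration 1:
  α = (7 - (3)·1.000 - (-4)·1.000 - (4)·1.000) / (12) = 0.333
  β = (8 - (2)·0.333 - (4)·1.000 - (-3)·1.000) / (11) = 0.576
  γ = (0 - (-1)·0.333 - (1)·0.576 - (-1)·1.000) / (7) = 0.108
  δ = (5 - (1)·0.333 - (-2)·0.576 - (-2)·0.108) / (9) = 0.671
Iteration 2:
  α = (7 - (3)·0.576 - (-4)·0.108 - (4)·0.671) / (12) = 0.252
  β = (8 - (2)·0.252 - (4)·0.108 - (-3)·0.671) / (11) = 0.825
  γ = (0 - (-1)·0.252 - (1)·0.825 - (-1)·0.671) / (7) = 0.014
  δ = (5 - (1)·0.252 - (-2)·0.825 - (-2)·0.014) / (9) = 0.714
Residual b − A·x = (-1.299, 0.507, 0.043, 0.000); ∞-norm = 1.299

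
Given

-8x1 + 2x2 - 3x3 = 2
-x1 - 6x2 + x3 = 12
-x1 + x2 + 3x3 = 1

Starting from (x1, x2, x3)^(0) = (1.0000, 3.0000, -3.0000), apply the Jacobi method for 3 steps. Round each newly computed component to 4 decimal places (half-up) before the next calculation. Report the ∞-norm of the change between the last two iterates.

0.9190

Iteration 1:
  x1 = (2 - (2)·3.0000 - (-3)·-3.0000) / (-8) = 1.6250
  x2 = (12 - (-1)·1.0000 - (1)·-3.0000) / (-6) = -2.6667
  x3 = (1 - (-1)·1.0000 - (1)·3.0000) / (3) = -0.3333
Iteration 2:
  x1 = (2 - (2)·-2.6667 - (-3)·-0.3333) / (-8) = -0.7917
  x2 = (12 - (-1)·1.6250 - (1)·-0.3333) / (-6) = -2.3264
  x3 = (1 - (-1)·1.6250 - (1)·-2.6667) / (3) = 1.7639
Iteration 3:
  x1 = (2 - (2)·-2.3264 - (-3)·1.7639) / (-8) = -1.4931
  x2 = (12 - (-1)·-0.7917 - (1)·1.7639) / (-6) = -1.5741
  x3 = (1 - (-1)·-0.7917 - (1)·-2.3264) / (3) = 0.8449
Change: (-0.7014, 0.7523, -0.9190) → max |·| = 0.9190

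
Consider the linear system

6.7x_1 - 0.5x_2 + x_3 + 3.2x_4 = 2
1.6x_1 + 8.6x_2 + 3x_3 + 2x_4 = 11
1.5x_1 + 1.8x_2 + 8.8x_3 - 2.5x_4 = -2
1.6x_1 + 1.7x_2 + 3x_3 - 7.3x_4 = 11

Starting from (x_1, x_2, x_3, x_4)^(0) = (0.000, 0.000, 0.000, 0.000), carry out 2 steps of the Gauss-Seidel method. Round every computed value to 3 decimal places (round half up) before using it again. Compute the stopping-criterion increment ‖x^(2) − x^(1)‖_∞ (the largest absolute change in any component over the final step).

Iteration 1:
  x_1 = (2 - (-0.5)·0.000 - (1)·0.000 - (3.2)·0.000) / (6.7) = 0.299
  x_2 = (11 - (1.6)·0.299 - (3)·0.000 - (2)·0.000) / (8.6) = 1.223
  x_3 = (-2 - (1.5)·0.299 - (1.8)·1.223 - (-2.5)·0.000) / (8.8) = -0.528
  x_4 = (11 - (1.6)·0.299 - (1.7)·1.223 - (3)·-0.528) / (-7.3) = -1.373
Iteration 2:
  x_1 = (2 - (-0.5)·1.223 - (1)·-0.528 - (3.2)·-1.373) / (6.7) = 1.124
  x_2 = (11 - (1.6)·1.124 - (3)·-0.528 - (2)·-1.373) / (8.6) = 1.573
  x_3 = (-2 - (1.5)·1.124 - (1.8)·1.573 - (-2.5)·-1.373) / (8.8) = -1.131
  x_4 = (11 - (1.6)·1.124 - (1.7)·1.573 - (3)·-1.131) / (-7.3) = -1.359
Change: (0.825, 0.350, -0.603, 0.014) → max |·| = 0.825

0.825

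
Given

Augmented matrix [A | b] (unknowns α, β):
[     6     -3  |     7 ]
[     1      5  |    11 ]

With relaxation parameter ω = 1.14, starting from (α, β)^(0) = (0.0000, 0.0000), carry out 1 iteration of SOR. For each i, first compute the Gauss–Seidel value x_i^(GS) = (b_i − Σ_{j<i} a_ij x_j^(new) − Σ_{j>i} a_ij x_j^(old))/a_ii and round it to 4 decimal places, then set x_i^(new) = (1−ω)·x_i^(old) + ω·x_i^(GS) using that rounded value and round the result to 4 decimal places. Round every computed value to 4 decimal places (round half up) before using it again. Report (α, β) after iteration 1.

Iteration 1:
  α: GS value = (7 - (-3)·0.0000) / (6) = 1.1667;  α ← (1−ω)·0.0000 + ω·1.1667 = 1.3300
  β: GS value = (11 - (1)·1.3300) / (5) = 1.9340;  β ← (1−ω)·0.0000 + ω·1.9340 = 2.2048

(1.3300, 2.2048)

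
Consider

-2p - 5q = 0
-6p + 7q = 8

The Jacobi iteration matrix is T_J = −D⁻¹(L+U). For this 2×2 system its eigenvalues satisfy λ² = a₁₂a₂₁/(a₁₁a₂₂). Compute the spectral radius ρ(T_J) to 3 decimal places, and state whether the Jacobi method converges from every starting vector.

a₁₂a₂₁/(a₁₁a₂₂) = (-5)·(-6) / ((-2)·(7)) = -2.142857
ρ = √|-2.142857| = √2.142857 = 1.464
ρ > 1, so Jacobi diverges

1.464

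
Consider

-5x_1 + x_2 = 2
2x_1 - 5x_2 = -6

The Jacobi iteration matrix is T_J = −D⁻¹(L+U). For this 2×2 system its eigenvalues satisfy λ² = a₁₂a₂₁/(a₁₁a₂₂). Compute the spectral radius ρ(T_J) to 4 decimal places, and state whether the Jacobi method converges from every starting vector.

a₁₂a₂₁/(a₁₁a₂₂) = (1)·(2) / ((-5)·(-5)) = 0.080000
ρ = √|0.080000| = √0.080000 = 0.2828
ρ < 1, so Jacobi converges

0.2828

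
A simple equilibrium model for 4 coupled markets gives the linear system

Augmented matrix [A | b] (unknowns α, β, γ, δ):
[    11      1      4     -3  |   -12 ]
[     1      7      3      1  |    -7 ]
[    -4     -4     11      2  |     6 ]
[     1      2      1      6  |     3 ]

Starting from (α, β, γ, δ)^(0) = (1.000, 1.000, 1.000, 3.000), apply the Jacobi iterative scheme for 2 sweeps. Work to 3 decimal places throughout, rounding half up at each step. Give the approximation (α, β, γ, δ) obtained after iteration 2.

Iteration 1:
  α = (-12 - (1)·1.000 - (4)·1.000 - (-3)·3.000) / (11) = -0.727
  β = (-7 - (1)·1.000 - (3)·1.000 - (1)·3.000) / (7) = -2.000
  γ = (6 - (-4)·1.000 - (-4)·1.000 - (2)·3.000) / (11) = 0.727
  δ = (3 - (1)·1.000 - (2)·1.000 - (1)·1.000) / (6) = -0.167
Iteration 2:
  α = (-12 - (1)·-2.000 - (4)·0.727 - (-3)·-0.167) / (11) = -1.219
  β = (-7 - (1)·-0.727 - (3)·0.727 - (1)·-0.167) / (7) = -1.184
  γ = (6 - (-4)·-0.727 - (-4)·-2.000 - (2)·-0.167) / (11) = -0.416
  δ = (3 - (1)·-0.727 - (2)·-2.000 - (1)·0.727) / (6) = 1.167

(-1.219, -1.184, -0.416, 1.167)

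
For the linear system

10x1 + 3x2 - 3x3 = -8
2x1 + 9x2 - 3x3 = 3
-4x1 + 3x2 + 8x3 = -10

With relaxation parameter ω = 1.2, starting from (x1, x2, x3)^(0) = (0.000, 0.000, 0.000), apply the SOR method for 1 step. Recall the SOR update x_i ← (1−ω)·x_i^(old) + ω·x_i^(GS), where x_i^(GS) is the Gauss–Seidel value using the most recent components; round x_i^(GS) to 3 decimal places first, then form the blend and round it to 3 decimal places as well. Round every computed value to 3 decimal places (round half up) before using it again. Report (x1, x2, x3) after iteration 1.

(-0.960, 0.656, -2.371)

Iteration 1:
  x1: GS value = (-8 - (3)·0.000 - (-3)·0.000) / (10) = -0.800;  x1 ← (1−ω)·0.000 + ω·-0.800 = -0.960
  x2: GS value = (3 - (2)·-0.960 - (-3)·0.000) / (9) = 0.547;  x2 ← (1−ω)·0.000 + ω·0.547 = 0.656
  x3: GS value = (-10 - (-4)·-0.960 - (3)·0.656) / (8) = -1.976;  x3 ← (1−ω)·0.000 + ω·-1.976 = -2.371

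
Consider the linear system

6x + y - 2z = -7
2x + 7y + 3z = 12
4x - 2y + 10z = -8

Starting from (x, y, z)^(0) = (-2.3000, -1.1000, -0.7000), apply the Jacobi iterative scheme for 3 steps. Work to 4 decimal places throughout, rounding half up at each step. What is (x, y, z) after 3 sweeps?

Iteration 1:
  x = (-7 - (1)·-1.1000 - (-2)·-0.7000) / (6) = -1.2167
  y = (12 - (2)·-2.3000 - (3)·-0.7000) / (7) = 2.6714
  z = (-8 - (4)·-2.3000 - (-2)·-1.1000) / (10) = -0.1000
Iteration 2:
  x = (-7 - (1)·2.6714 - (-2)·-0.1000) / (6) = -1.6452
  y = (12 - (2)·-1.2167 - (3)·-0.1000) / (7) = 2.1048
  z = (-8 - (4)·-1.2167 - (-2)·2.6714) / (10) = 0.2210
Iteration 3:
  x = (-7 - (1)·2.1048 - (-2)·0.2210) / (6) = -1.4438
  y = (12 - (2)·-1.6452 - (3)·0.2210) / (7) = 2.0896
  z = (-8 - (4)·-1.6452 - (-2)·2.1048) / (10) = 0.2790

(-1.4438, 2.0896, 0.2790)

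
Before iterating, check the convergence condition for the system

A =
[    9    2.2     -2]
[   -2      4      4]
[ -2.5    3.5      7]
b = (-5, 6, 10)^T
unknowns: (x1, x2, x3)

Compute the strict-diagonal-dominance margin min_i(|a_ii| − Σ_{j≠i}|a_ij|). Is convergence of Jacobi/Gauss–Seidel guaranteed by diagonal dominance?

row 1: |9| − (2.2+2) = 4.8
row 2: |4| − (2+4) = -2
row 3: |7| − (2.5+3.5) = 1
minimum over rows = -2 → not strictly diagonally dominant

-2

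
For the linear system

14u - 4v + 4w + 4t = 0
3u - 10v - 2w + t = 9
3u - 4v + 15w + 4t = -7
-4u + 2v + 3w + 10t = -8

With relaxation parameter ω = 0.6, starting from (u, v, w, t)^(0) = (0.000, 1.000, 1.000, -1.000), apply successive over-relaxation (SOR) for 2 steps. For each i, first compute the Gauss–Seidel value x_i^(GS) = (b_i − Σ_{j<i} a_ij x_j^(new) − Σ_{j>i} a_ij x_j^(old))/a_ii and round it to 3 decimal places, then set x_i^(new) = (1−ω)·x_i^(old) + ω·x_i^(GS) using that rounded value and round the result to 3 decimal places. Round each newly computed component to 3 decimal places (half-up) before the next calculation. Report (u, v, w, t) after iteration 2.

Iteration 1:
  u: GS value = (0 - (-4)·1.000 - (4)·1.000 - (4)·-1.000) / (14) = 0.286;  u ← (1−ω)·0.000 + ω·0.286 = 0.172
  v: GS value = (9 - (3)·0.172 - (-2)·1.000 - (1)·-1.000) / (-10) = -1.148;  v ← (1−ω)·1.000 + ω·-1.148 = -0.289
  w: GS value = (-7 - (3)·0.172 - (-4)·-0.289 - (4)·-1.000) / (15) = -0.311;  w ← (1−ω)·1.000 + ω·-0.311 = 0.213
  t: GS value = (-8 - (-4)·0.172 - (2)·-0.289 - (3)·0.213) / (10) = -0.737;  t ← (1−ω)·-1.000 + ω·-0.737 = -0.842
Iteration 2:
  u: GS value = (0 - (-4)·-0.289 - (4)·0.213 - (4)·-0.842) / (14) = 0.097;  u ← (1−ω)·0.172 + ω·0.097 = 0.127
  v: GS value = (9 - (3)·0.127 - (-2)·0.213 - (1)·-0.842) / (-10) = -0.989;  v ← (1−ω)·-0.289 + ω·-0.989 = -0.709
  w: GS value = (-7 - (3)·0.127 - (-4)·-0.709 - (4)·-0.842) / (15) = -0.457;  w ← (1−ω)·0.213 + ω·-0.457 = -0.189
  t: GS value = (-8 - (-4)·0.127 - (2)·-0.709 - (3)·-0.189) / (10) = -0.551;  t ← (1−ω)·-0.842 + ω·-0.551 = -0.667

(0.127, -0.709, -0.189, -0.667)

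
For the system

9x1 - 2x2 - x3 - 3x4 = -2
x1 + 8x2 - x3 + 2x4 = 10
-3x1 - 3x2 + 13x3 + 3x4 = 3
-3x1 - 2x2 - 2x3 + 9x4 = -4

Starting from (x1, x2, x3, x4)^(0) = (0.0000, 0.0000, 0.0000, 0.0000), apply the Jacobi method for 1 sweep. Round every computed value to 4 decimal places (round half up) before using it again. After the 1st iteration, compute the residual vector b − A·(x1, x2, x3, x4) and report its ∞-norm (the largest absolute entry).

Iteration 1:
  x1 = (-2 - (-2)·0.0000 - (-1)·0.0000 - (-3)·0.0000) / (9) = -0.2222
  x2 = (10 - (1)·0.0000 - (-1)·0.0000 - (2)·0.0000) / (8) = 1.2500
  x3 = (3 - (-3)·0.0000 - (-3)·0.0000 - (3)·0.0000) / (13) = 0.2308
  x4 = (-4 - (-3)·0.0000 - (-2)·0.0000 - (-2)·0.0000) / (9) = -0.4444
Residual b − A·x = (1.3974, 1.3418, 4.4162, 2.2946); ∞-norm = 4.4162

4.4162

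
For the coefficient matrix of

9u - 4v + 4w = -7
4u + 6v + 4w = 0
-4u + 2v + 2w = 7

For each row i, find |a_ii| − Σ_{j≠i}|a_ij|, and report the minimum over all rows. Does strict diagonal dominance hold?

row 1: |9| − (4+4) = 1
row 2: |6| − (4+4) = -2
row 3: |2| − (4+2) = -4
minimum over rows = -4 → not strictly diagonally dominant

-4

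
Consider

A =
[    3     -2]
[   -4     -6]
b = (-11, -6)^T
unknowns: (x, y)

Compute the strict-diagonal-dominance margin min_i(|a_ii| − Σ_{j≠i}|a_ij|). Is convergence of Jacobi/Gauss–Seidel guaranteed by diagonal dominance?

1

row 1: |3| − (2) = 1
row 2: |-6| − (4) = 2
minimum over rows = 1 → strictly diagonally dominant (convergence guaranteed)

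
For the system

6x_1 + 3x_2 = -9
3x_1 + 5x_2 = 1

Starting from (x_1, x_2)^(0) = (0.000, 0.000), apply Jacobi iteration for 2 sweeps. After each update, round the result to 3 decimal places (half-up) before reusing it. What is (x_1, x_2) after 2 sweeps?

Iteration 1:
  x_1 = (-9 - (3)·0.000) / (6) = -1.500
  x_2 = (1 - (3)·0.000) / (5) = 0.200
Iteration 2:
  x_1 = (-9 - (3)·0.200) / (6) = -1.600
  x_2 = (1 - (3)·-1.500) / (5) = 1.100

(-1.600, 1.100)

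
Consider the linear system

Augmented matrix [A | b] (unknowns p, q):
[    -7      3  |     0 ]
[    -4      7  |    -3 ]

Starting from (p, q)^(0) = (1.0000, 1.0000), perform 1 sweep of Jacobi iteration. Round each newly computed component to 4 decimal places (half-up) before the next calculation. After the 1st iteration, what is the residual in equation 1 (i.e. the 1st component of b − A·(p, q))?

Iteration 1:
  p = (0 - (3)·1.0000) / (-7) = 0.4286
  q = (-3 - (-4)·1.0000) / (7) = 0.1429
Residual b − A·x = (2.5715, -2.2859)

2.5715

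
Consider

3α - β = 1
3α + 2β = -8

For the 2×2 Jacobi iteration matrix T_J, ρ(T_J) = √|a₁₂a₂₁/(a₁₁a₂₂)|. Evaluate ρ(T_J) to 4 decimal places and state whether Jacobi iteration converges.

a₁₂a₂₁/(a₁₁a₂₂) = (-1)·(3) / ((3)·(2)) = -0.500000
ρ = √|-0.500000| = √0.500000 = 0.7071
ρ < 1, so Jacobi converges

0.7071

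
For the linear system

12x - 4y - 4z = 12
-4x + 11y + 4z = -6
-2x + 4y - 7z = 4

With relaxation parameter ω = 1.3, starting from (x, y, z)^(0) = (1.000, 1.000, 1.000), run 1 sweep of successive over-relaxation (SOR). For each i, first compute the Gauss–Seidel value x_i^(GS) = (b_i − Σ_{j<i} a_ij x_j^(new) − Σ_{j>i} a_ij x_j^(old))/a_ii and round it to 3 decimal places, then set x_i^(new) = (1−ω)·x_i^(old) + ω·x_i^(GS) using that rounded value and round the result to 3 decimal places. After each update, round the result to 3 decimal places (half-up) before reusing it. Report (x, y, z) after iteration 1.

Iteration 1:
  x: GS value = (12 - (-4)·1.000 - (-4)·1.000) / (12) = 1.667;  x ← (1−ω)·1.000 + ω·1.667 = 1.867
  y: GS value = (-6 - (-4)·1.867 - (4)·1.000) / (11) = -0.230;  y ← (1−ω)·1.000 + ω·-0.230 = -0.599
  z: GS value = (4 - (-2)·1.867 - (4)·-0.599) / (-7) = -1.447;  z ← (1−ω)·1.000 + ω·-1.447 = -2.181

(1.867, -0.599, -2.181)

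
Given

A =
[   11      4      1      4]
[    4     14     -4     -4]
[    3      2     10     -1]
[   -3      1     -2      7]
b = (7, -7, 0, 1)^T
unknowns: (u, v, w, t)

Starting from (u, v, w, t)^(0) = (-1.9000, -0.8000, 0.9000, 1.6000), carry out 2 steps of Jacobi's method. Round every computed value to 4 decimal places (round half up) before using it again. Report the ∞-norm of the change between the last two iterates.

1.1638

Iteration 1:
  u = (7 - (4)·-0.8000 - (1)·0.9000 - (4)·1.6000) / (11) = 0.2636
  v = (-7 - (4)·-1.9000 - (-4)·0.9000 - (-4)·1.6000) / (14) = 0.7571
  w = (0 - (3)·-1.9000 - (2)·-0.8000 - (-1)·1.6000) / (10) = 0.8900
  t = (1 - (-3)·-1.9000 - (1)·-0.8000 - (-2)·0.9000) / (7) = -0.3000
Iteration 2:
  u = (7 - (4)·0.7571 - (1)·0.8900 - (4)·-0.3000) / (11) = 0.3892
  v = (-7 - (4)·0.2636 - (-4)·0.8900 - (-4)·-0.3000) / (14) = -0.4067
  w = (0 - (3)·0.2636 - (2)·0.7571 - (-1)·-0.3000) / (10) = -0.2605
  t = (1 - (-3)·0.2636 - (1)·0.7571 - (-2)·0.8900) / (7) = 0.4020
Change: (0.1256, -1.1638, -1.1505, 0.7020) → max |·| = 1.1638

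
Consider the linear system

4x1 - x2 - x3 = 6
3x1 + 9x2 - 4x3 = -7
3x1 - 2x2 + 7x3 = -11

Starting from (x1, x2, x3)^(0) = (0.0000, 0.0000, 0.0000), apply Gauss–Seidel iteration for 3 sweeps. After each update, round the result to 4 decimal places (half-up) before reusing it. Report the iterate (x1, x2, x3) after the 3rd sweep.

(0.3739, -1.9699, -2.2945)

Iteration 1:
  x1 = (6 - (-1)·0.0000 - (-1)·0.0000) / (4) = 1.5000
  x2 = (-7 - (3)·1.5000 - (-4)·0.0000) / (9) = -1.2778
  x3 = (-11 - (3)·1.5000 - (-2)·-1.2778) / (7) = -2.5794
Iteration 2:
  x1 = (6 - (-1)·-1.2778 - (-1)·-2.5794) / (4) = 0.5357
  x2 = (-7 - (3)·0.5357 - (-4)·-2.5794) / (9) = -2.1027
  x3 = (-11 - (3)·0.5357 - (-2)·-2.1027) / (7) = -2.4018
Iteration 3:
  x1 = (6 - (-1)·-2.1027 - (-1)·-2.4018) / (4) = 0.3739
  x2 = (-7 - (3)·0.3739 - (-4)·-2.4018) / (9) = -1.9699
  x3 = (-11 - (3)·0.3739 - (-2)·-1.9699) / (7) = -2.2945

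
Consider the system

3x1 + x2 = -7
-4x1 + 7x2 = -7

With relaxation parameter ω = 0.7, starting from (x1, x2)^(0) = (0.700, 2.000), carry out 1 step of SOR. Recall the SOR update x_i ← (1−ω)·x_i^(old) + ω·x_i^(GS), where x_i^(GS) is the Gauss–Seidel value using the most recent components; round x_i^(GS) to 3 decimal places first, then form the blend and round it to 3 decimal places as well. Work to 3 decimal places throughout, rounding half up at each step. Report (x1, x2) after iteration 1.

Iteration 1:
  x1: GS value = (-7 - (1)·2.000) / (3) = -3.000;  x1 ← (1−ω)·0.700 + ω·-3.000 = -1.890
  x2: GS value = (-7 - (-4)·-1.890) / (7) = -2.080;  x2 ← (1−ω)·2.000 + ω·-2.080 = -0.856

(-1.890, -0.856)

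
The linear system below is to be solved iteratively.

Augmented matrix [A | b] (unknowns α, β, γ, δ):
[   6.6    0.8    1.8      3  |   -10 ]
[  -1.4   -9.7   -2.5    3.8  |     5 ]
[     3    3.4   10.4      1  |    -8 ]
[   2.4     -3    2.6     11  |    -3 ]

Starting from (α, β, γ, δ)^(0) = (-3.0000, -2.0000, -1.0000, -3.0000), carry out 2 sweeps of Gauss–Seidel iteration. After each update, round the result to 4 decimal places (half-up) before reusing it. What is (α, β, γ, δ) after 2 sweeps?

Iteration 1:
  α = (-10 - (0.8)·-2.0000 - (1.8)·-1.0000 - (3)·-3.0000) / (6.6) = 0.3636
  β = (5 - (-1.4)·0.3636 - (-2.5)·-1.0000 - (3.8)·-3.0000) / (-9.7) = -1.4855
  γ = (-8 - (3)·0.3636 - (3.4)·-1.4855 - (1)·-3.0000) / (10.4) = -0.1000
  δ = (-3 - (2.4)·0.3636 - (-3)·-1.4855 - (2.6)·-0.1000) / (11) = -0.7336
Iteration 2:
  α = (-10 - (0.8)·-1.4855 - (1.8)·-0.1000 - (3)·-0.7336) / (6.6) = -0.9744
  β = (5 - (-1.4)·-0.9744 - (-2.5)·-0.1000 - (3.8)·-0.7336) / (-9.7) = -0.6364
  γ = (-8 - (3)·-0.9744 - (3.4)·-0.6364 - (1)·-0.7336) / (10.4) = -0.2096
  δ = (-3 - (2.4)·-0.9744 - (-3)·-0.6364 - (2.6)·-0.2096) / (11) = -0.1842

(-0.9744, -0.6364, -0.2096, -0.1842)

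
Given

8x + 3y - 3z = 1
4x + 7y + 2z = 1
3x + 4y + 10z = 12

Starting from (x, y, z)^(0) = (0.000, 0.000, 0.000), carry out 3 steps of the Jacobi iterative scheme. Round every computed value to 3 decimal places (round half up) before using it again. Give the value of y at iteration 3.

-0.471

Iteration 1:
  x = (1 - (3)·0.000 - (-3)·0.000) / (8) = 0.125
  y = (1 - (4)·0.000 - (2)·0.000) / (7) = 0.143
  z = (12 - (3)·0.000 - (4)·0.000) / (10) = 1.200
Iteration 2:
  x = (1 - (3)·0.143 - (-3)·1.200) / (8) = 0.521
  y = (1 - (4)·0.125 - (2)·1.200) / (7) = -0.271
  z = (12 - (3)·0.125 - (4)·0.143) / (10) = 1.105
Iteration 3:
  x = (1 - (3)·-0.271 - (-3)·1.105) / (8) = 0.641
  y = (1 - (4)·0.521 - (2)·1.105) / (7) = -0.471
  z = (12 - (3)·0.521 - (4)·-0.271) / (10) = 1.152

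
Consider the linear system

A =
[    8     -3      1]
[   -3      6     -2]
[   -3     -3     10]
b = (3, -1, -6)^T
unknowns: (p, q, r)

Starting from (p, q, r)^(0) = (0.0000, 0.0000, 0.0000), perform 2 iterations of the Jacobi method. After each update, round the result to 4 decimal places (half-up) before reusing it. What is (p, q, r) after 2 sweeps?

(0.3875, -0.1792, -0.5375)

Iteration 1:
  p = (3 - (-3)·0.0000 - (1)·0.0000) / (8) = 0.3750
  q = (-1 - (-3)·0.0000 - (-2)·0.0000) / (6) = -0.1667
  r = (-6 - (-3)·0.0000 - (-3)·0.0000) / (10) = -0.6000
Iteration 2:
  p = (3 - (-3)·-0.1667 - (1)·-0.6000) / (8) = 0.3875
  q = (-1 - (-3)·0.3750 - (-2)·-0.6000) / (6) = -0.1792
  r = (-6 - (-3)·0.3750 - (-3)·-0.1667) / (10) = -0.5375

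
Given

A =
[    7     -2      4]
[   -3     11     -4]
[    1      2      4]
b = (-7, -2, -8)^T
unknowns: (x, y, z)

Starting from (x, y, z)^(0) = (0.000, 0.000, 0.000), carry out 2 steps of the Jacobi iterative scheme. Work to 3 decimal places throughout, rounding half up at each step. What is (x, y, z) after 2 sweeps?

Iteration 1:
  x = (-7 - (-2)·0.000 - (4)·0.000) / (7) = -1.000
  y = (-2 - (-3)·0.000 - (-4)·0.000) / (11) = -0.182
  z = (-8 - (1)·0.000 - (2)·0.000) / (4) = -2.000
Iteration 2:
  x = (-7 - (-2)·-0.182 - (4)·-2.000) / (7) = 0.091
  y = (-2 - (-3)·-1.000 - (-4)·-2.000) / (11) = -1.182
  z = (-8 - (1)·-1.000 - (2)·-0.182) / (4) = -1.659

(0.091, -1.182, -1.659)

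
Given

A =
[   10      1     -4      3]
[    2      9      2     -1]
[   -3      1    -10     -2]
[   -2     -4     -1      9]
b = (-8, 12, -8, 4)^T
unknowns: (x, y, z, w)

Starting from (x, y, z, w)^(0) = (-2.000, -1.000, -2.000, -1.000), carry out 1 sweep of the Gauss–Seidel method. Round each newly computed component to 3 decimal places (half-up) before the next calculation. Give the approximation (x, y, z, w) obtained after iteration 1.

(-1.200, 1.933, 1.553, 1.209)

Iteration 1:
  x = (-8 - (1)·-1.000 - (-4)·-2.000 - (3)·-1.000) / (10) = -1.200
  y = (12 - (2)·-1.200 - (2)·-2.000 - (-1)·-1.000) / (9) = 1.933
  z = (-8 - (-3)·-1.200 - (1)·1.933 - (-2)·-1.000) / (-10) = 1.553
  w = (4 - (-2)·-1.200 - (-4)·1.933 - (-1)·1.553) / (9) = 1.209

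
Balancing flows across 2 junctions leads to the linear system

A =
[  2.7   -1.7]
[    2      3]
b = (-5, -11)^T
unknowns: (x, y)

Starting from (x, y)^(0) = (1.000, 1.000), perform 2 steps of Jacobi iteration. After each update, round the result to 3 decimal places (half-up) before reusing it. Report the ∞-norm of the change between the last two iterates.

Iteration 1:
  x = (-5 - (-1.7)·1.000) / (2.7) = -1.222
  y = (-11 - (2)·1.000) / (3) = -4.333
Iteration 2:
  x = (-5 - (-1.7)·-4.333) / (2.7) = -4.580
  y = (-11 - (2)·-1.222) / (3) = -2.852
Change: (-3.358, 1.481) → max |·| = 3.358

3.358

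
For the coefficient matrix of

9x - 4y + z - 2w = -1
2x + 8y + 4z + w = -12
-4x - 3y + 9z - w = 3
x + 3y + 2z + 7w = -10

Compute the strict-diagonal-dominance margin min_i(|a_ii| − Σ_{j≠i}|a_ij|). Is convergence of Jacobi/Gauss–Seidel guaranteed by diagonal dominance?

row 1: |9| − (4+1+2) = 2
row 2: |8| − (2+4+1) = 1
row 3: |9| − (4+3+1) = 1
row 4: |7| − (1+3+2) = 1
minimum over rows = 1 → strictly diagonally dominant (convergence guaranteed)

1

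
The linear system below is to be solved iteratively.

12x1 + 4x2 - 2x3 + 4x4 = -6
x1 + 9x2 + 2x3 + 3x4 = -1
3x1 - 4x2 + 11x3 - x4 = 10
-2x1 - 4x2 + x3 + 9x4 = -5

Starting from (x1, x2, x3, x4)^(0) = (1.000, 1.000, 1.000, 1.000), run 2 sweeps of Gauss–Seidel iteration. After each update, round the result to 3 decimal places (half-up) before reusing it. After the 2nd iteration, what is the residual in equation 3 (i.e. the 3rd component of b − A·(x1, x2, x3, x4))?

Iteration 1:
  x1 = (-6 - (4)·1.000 - (-2)·1.000 - (4)·1.000) / (12) = -1.000
  x2 = (-1 - (1)·-1.000 - (2)·1.000 - (3)·1.000) / (9) = -0.556
  x3 = (10 - (3)·-1.000 - (-4)·-0.556 - (-1)·1.000) / (11) = 1.071
  x4 = (-5 - (-2)·-1.000 - (-4)·-0.556 - (1)·1.071) / (9) = -1.144
Iteration 2:
  x1 = (-6 - (4)·-0.556 - (-2)·1.071 - (4)·-1.144) / (12) = 0.245
  x2 = (-1 - (1)·0.245 - (2)·1.071 - (3)·-1.144) / (9) = 0.005
  x3 = (10 - (3)·0.245 - (-4)·0.005 - (-1)·-1.144) / (11) = 0.740
  x4 = (-5 - (-2)·0.245 - (-4)·0.005 - (1)·0.740) / (9) = -0.581
Residual b − A·x = (-5.156, -1.027, 0.564, -0.001)

0.564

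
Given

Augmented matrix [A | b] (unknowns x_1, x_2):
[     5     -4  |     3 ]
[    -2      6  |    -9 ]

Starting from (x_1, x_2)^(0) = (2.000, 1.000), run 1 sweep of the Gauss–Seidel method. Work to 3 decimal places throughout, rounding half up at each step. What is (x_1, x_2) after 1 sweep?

(1.400, -1.033)

Iteration 1:
  x_1 = (3 - (-4)·1.000) / (5) = 1.400
  x_2 = (-9 - (-2)·1.400) / (6) = -1.033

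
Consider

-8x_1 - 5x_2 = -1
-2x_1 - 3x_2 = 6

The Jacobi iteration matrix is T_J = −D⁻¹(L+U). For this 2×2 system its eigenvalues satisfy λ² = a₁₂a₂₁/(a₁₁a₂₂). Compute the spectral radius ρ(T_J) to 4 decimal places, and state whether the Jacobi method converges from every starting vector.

a₁₂a₂₁/(a₁₁a₂₂) = (-5)·(-2) / ((-8)·(-3)) = 0.416667
ρ = √|0.416667| = √0.416667 = 0.6455
ρ < 1, so Jacobi converges

0.6455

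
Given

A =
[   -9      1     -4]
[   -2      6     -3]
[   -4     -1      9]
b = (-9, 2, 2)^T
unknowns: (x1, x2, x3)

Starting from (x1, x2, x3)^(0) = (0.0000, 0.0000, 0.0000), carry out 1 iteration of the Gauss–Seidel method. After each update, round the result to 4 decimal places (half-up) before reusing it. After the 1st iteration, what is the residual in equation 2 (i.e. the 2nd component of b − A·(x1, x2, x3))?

Iteration 1:
  x1 = (-9 - (1)·0.0000 - (-4)·0.0000) / (-9) = 1.0000
  x2 = (2 - (-2)·1.0000 - (-3)·0.0000) / (6) = 0.6667
  x3 = (2 - (-4)·1.0000 - (-1)·0.6667) / (9) = 0.7407
Residual b − A·x = (2.2961, 2.2219, 0.0004)

2.2219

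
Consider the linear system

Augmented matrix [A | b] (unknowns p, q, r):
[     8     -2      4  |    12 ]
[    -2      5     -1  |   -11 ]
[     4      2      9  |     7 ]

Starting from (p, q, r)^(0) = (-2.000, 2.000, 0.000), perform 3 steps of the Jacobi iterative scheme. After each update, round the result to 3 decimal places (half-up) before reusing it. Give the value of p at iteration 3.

Iteration 1:
  p = (12 - (-2)·2.000 - (4)·0.000) / (8) = 2.000
  q = (-11 - (-2)·-2.000 - (-1)·0.000) / (5) = -3.000
  r = (7 - (4)·-2.000 - (2)·2.000) / (9) = 1.222
Iteration 2:
  p = (12 - (-2)·-3.000 - (4)·1.222) / (8) = 0.139
  q = (-11 - (-2)·2.000 - (-1)·1.222) / (5) = -1.156
  r = (7 - (4)·2.000 - (2)·-3.000) / (9) = 0.556
Iteration 3:
  p = (12 - (-2)·-1.156 - (4)·0.556) / (8) = 0.933
  q = (-11 - (-2)·0.139 - (-1)·0.556) / (5) = -2.033
  r = (7 - (4)·0.139 - (2)·-1.156) / (9) = 0.973

0.933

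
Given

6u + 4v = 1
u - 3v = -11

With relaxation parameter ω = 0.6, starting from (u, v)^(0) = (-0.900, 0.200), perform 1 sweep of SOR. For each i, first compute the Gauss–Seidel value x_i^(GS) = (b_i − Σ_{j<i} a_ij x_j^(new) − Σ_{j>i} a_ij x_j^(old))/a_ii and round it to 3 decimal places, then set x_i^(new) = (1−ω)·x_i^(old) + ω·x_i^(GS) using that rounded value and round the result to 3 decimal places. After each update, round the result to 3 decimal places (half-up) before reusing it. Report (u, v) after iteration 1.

(-0.340, 2.212)

Iteration 1:
  u: GS value = (1 - (4)·0.200) / (6) = 0.033;  u ← (1−ω)·-0.900 + ω·0.033 = -0.340
  v: GS value = (-11 - (1)·-0.340) / (-3) = 3.553;  v ← (1−ω)·0.200 + ω·3.553 = 2.212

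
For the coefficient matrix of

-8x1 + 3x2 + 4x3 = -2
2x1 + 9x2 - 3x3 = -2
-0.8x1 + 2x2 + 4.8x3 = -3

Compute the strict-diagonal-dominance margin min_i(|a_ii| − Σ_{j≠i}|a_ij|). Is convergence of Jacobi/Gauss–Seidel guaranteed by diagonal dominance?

1

row 1: |-8| − (3+4) = 1
row 2: |9| − (2+3) = 4
row 3: |4.8| − (0.8+2) = 2
minimum over rows = 1 → strictly diagonally dominant (convergence guaranteed)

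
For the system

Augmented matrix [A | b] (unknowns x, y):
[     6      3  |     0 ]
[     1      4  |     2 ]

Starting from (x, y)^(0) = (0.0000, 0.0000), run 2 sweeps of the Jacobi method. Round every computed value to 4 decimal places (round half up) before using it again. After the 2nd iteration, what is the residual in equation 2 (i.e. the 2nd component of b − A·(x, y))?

Iteration 1:
  x = (0 - (3)·0.0000) / (6) = 0.0000
  y = (2 - (1)·0.0000) / (4) = 0.5000
Iteration 2:
  x = (0 - (3)·0.5000) / (6) = -0.2500
  y = (2 - (1)·0.0000) / (4) = 0.5000
Residual b − A·x = (0.0000, 0.2500)

0.2500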